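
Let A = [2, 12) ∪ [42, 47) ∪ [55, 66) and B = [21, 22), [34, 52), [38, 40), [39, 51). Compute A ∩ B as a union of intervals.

Second set merges to [21, 22), [34, 52).
[2, 12) falls entirely outside B.
[42, 47) overlaps B on [42, 47).
[55, 66) falls entirely outside B.

[42, 47)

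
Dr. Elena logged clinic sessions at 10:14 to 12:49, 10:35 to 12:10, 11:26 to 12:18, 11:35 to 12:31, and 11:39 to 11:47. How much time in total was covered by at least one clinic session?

2 h 35 min

Merged: 10:14–12:49.
Length: 2 h 35 min.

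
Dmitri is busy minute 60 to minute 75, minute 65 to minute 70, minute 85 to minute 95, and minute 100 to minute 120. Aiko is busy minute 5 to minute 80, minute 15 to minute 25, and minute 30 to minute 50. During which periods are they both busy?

A, merged: minute 60 to minute 75, minute 85 to minute 95, minute 100 to minute 120.
B, merged: minute 5 to minute 80.
minute 60 to minute 75 meets the second set on minute 60 to minute 75.
minute 85 to minute 95: no overlap with the second set.
minute 100 to minute 120: no overlap with the second set.

minute 60 to minute 75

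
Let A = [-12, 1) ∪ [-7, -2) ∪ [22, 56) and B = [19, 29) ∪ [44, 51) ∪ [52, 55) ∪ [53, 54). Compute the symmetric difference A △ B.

[-12, 1) ∪ [19, 22) ∪ [29, 44) ∪ [51, 52) ∪ [55, 56)

A, merged: [-12, 1), [22, 56).
B, merged: [19, 29), [44, 51), [52, 55).
Only in the first: [-12, 1), [29, 44), [51, 52), [55, 56).
Only in the second: [19, 22).
Together these are the periods covered by exactly one.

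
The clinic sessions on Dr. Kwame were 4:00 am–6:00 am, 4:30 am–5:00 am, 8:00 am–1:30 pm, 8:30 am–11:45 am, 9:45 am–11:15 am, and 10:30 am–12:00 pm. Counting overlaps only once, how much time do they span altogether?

7 h 30 min

Merged: 4:00 am-6:00 am, 8:00 am-1:30 pm.
Lengths: 2 h + 5 h 30 min = 7 h 30 min.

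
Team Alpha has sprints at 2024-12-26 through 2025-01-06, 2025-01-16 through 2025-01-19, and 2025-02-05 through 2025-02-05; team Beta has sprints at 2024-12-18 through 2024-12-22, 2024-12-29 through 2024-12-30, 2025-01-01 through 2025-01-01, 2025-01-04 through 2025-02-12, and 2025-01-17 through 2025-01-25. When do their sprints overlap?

2024-12-29 through 2024-12-30, 2025-01-01 through 2025-01-01, 2025-01-04 through 2025-01-06, 2025-01-16 through 2025-01-19, 2025-02-05 through 2025-02-05

Merge the second list: 2024-12-18 through 2024-12-22, 2024-12-29 through 2024-12-30, 2025-01-01 through 2025-01-01, 2025-01-04 through 2025-02-12.
2024-12-26 through 2025-01-06 meets the second set on 2024-12-29 through 2024-12-30, 2025-01-01 through 2025-01-01, 2025-01-04 through 2025-01-06.
2025-01-16 through 2025-01-19 meets the second set on 2025-01-16 through 2025-01-19.
2025-02-05 through 2025-02-05 meets the second set on 2025-02-05 through 2025-02-05.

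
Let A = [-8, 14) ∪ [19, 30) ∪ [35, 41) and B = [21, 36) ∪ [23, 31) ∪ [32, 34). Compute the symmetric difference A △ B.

Second set merges to [21, 36).
A \ B = [-8, 14), [19, 21), [36, 41).
B \ A = [30, 35).
Union of the two gives the symmetric difference.

[-8, 14) ∪ [19, 21) ∪ [30, 35) ∪ [36, 41)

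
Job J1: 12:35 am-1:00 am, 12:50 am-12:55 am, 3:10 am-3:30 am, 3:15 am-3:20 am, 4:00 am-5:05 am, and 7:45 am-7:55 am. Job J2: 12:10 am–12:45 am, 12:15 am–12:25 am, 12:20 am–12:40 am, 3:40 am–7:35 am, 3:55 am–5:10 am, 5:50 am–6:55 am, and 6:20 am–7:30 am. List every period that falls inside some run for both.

12:35 am–12:45 am, 4:00 am–5:05 am

Merge the first list: 12:35 am–1:00 am, 3:10 am–3:30 am, 4:00 am–5:05 am, 7:45 am–7:55 am.
Merge the second list: 12:10 am–12:45 am, 3:40 am–7:35 am.
12:35 am–1:00 am overlaps B on 12:35 am–12:45 am.
3:10 am–3:30 am falls entirely outside B.
4:00 am–5:05 am overlaps B on 4:00 am–5:05 am.
7:45 am–7:55 am falls entirely outside B.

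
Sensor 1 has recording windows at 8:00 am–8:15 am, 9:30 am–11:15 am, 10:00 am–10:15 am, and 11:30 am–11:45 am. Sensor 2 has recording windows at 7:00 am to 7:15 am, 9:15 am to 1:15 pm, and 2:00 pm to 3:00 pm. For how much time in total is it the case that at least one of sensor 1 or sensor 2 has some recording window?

5 h 30 min

A, merged: 8:00 am-8:15 am, 9:30 am-11:15 am, 11:30 am-11:45 am.
A ∪ B = 7:00 am-7:15 am, 8:00 am-8:15 am, 9:15 am-1:15 pm, 2:00 pm-3:00 pm.
Total: 15 min + 15 min + 4 h + 1 h = 5 h 30 min.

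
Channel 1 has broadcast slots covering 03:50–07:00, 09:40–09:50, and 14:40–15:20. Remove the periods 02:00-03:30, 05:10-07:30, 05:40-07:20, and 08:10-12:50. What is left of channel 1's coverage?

03:50–05:10, 14:40–15:20

Second set merges to 02:00–03:30, 05:10–07:30, 08:10–12:50.
03:50–07:00 minus B → 03:50–05:10.
09:40–09:50: fully covered by B → removed.
14:40–15:20: no B overlap → unchanged.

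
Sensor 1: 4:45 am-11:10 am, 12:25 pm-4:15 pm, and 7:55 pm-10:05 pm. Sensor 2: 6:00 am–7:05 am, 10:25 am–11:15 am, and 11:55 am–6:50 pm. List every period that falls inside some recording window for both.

6:00 am–7:05 am, 10:25 am–11:10 am, 12:25 pm–4:15 pm

4:45 am–11:10 am ∩ B → 6:00 am–7:05 am, 10:25 am–11:10 am.
12:25 pm–4:15 pm ∩ B → 12:25 pm–4:15 pm.
7:55 pm–10:05 pm meets no B interval.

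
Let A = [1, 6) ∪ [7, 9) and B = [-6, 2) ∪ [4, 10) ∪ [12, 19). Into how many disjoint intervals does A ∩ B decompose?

3

A ∩ B = [1, 2), [4, 6), [7, 9).
That is 3 disjoint pieces.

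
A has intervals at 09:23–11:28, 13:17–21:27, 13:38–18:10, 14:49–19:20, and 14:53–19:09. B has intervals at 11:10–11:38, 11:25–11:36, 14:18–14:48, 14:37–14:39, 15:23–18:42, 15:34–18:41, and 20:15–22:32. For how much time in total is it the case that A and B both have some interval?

Merge the first list: 09:23-11:28, 13:17-21:27.
Merge the second list: 11:10-11:38, 14:18-14:48, 15:23-18:42, 20:15-22:32.
A ∩ B = 11:10-11:28, 14:18-14:48, 15:23-18:42, 20:15-21:27.
Total: 18 min + 30 min + 3 h 19 min + 1 h 12 min = 5 h 19 min.

5 h 19 min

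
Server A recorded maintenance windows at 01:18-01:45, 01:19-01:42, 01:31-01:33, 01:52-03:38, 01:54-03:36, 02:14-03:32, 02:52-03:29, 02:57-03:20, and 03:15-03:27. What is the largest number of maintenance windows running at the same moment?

Sweep endpoints in order; track running count of active intervals.
Peak of 6 reached at 03:15.

6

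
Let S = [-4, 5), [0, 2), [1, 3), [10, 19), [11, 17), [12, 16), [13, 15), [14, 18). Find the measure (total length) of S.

18

Merged: [-4, 5), [10, 19).
Lengths: 9 + 9 = 18.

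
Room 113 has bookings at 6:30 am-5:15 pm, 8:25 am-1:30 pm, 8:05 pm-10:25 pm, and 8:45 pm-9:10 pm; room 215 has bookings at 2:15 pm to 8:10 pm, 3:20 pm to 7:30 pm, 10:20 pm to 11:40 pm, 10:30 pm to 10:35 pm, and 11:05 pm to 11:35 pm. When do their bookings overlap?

2:15 pm-5:15 pm, 8:05 pm-8:10 pm, 10:20 pm-10:25 pm

Merge the first list: 6:30 am-5:15 pm, 8:05 pm-10:25 pm.
Merge the second list: 2:15 pm-8:10 pm, 10:20 pm-11:40 pm.
6:30 am-5:15 pm ∩ B → 2:15 pm-5:15 pm.
8:05 pm-10:25 pm ∩ B → 8:05 pm-8:10 pm, 10:20 pm-10:25 pm.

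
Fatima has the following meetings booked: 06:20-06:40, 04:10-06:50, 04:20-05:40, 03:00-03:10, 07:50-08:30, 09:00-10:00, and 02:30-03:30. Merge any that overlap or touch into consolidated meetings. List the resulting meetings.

02:30–03:30, 04:10–06:50, 07:50–08:30, 09:00–10:00

Sort by start: 02:30–03:30, 03:00–03:10, 04:10–06:50, 04:20–05:40, 06:20–06:40, 07:50–08:30, 09:00–10:00.
03:00–03:10 overlaps/touches 02:30–03:30 → extend to 02:30–03:30.
04:10–06:50 is disjoint → start new block.
04:20–05:40 overlaps/touches 04:10–06:50 → extend to 04:10–06:50.
06:20–06:40 overlaps/touches 04:10–06:50 → extend to 04:10–06:50.
07:50–08:30 is disjoint → start new block.
09:00–10:00 is disjoint → start new block.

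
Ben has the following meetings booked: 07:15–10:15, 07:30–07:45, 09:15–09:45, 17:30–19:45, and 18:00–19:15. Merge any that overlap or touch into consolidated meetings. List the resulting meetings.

07:30–07:45 overlaps/touches 07:15–10:15 → extend to 07:15–10:15.
09:15–09:45 overlaps/touches 07:15–10:15 → extend to 07:15–10:15.
17:30–19:45 is disjoint → start new block.
18:00–19:15 overlaps/touches 17:30–19:45 → extend to 17:30–19:45.

07:15–10:15, 17:30–19:45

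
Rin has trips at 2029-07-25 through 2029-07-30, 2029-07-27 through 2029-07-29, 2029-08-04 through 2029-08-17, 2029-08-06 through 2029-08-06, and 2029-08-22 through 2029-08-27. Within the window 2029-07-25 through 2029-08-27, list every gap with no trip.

2029-07-31 through 2029-08-03, 2029-08-18 through 2029-08-21

After merging, the occupied span is 2029-07-25 through 2029-07-30, 2029-08-04 through 2029-08-17, 2029-08-22 through 2029-08-27.
Gaps within 2029-07-25 through 2029-08-27: 2029-07-31 through 2029-08-03, 2029-08-18 through 2029-08-21.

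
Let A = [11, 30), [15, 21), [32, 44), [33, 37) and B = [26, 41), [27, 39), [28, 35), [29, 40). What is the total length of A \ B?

Merge the first list: [11, 30), [32, 44).
Merge the second list: [26, 41).
A \ B = [11, 26), [41, 44).
Total: 15 + 3 = 18.

18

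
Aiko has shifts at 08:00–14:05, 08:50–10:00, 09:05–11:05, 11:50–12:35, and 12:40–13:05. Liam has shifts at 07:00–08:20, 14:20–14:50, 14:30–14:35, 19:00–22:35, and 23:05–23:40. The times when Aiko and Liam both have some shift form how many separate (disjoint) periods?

1

First set merges to 08:00–14:05.
Second set merges to 07:00–08:20, 14:20–14:50, 19:00–22:35, 23:05–23:40.
A ∩ B = 08:00–08:20.
That is 1 disjoint piece.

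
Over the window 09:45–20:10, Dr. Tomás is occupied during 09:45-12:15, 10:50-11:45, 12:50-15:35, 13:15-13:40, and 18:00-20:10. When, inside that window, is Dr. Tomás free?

12:15–12:50, 15:35–18:00

Covered (merged): 09:45–12:15, 12:50–15:35, 18:00–20:10.
Complement within 09:45–20:10: 12:15–12:50, 15:35–18:00.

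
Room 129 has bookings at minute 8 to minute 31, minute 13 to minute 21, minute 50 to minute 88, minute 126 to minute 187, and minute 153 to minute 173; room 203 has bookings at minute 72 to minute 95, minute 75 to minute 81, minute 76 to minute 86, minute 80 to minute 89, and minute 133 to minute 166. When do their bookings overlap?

Merge the first list: minute 8 to minute 31, minute 50 to minute 88, minute 126 to minute 187.
Merge the second list: minute 72 to minute 95, minute 133 to minute 166.
minute 8 to minute 31 falls entirely outside B.
minute 50 to minute 88 overlaps B on minute 72 to minute 88.
minute 126 to minute 187 overlaps B on minute 133 to minute 166.

minute 72 to minute 88, minute 133 to minute 166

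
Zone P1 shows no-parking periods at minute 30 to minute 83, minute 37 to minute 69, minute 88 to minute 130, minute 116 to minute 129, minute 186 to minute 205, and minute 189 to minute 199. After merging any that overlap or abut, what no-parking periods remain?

minute 30 to minute 83, minute 88 to minute 130, minute 186 to minute 205

minute 37 to minute 69 overlaps/touches minute 30 to minute 83 → extend to minute 30 to minute 83.
minute 88 to minute 130 is disjoint → start new block.
minute 116 to minute 129 overlaps/touches minute 88 to minute 130 → extend to minute 88 to minute 130.
minute 186 to minute 205 is disjoint → start new block.
minute 189 to minute 199 overlaps/touches minute 186 to minute 205 → extend to minute 186 to minute 205.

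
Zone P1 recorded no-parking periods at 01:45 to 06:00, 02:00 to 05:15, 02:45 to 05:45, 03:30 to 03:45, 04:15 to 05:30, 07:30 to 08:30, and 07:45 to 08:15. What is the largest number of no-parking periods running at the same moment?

Walk the sorted start/end points keeping a running depth.
The depth first hits 4 at 03:30.

4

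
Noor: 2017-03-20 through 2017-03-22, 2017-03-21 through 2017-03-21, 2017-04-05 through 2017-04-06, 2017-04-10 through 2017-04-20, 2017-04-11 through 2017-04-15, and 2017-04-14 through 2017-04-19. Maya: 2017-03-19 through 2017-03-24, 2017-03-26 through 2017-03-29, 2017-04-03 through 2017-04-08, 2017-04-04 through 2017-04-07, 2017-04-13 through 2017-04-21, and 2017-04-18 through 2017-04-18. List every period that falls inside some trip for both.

2017-03-20 through 2017-03-22, 2017-04-05 through 2017-04-06, 2017-04-13 through 2017-04-20

A, merged: 2017-03-20 through 2017-03-22, 2017-04-05 through 2017-04-06, 2017-04-10 through 2017-04-20.
B, merged: 2017-03-19 through 2017-03-24, 2017-03-26 through 2017-03-29, 2017-04-03 through 2017-04-08, 2017-04-13 through 2017-04-21.
2017-03-20 through 2017-03-22 overlaps B on 2017-03-20 through 2017-03-22.
2017-04-05 through 2017-04-06 overlaps B on 2017-04-05 through 2017-04-06.
2017-04-10 through 2017-04-20 overlaps B on 2017-04-13 through 2017-04-20.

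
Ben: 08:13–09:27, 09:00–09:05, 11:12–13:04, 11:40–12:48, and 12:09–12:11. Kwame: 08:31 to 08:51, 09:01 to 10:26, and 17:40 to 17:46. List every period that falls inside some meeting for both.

Merge the first list: 08:13-09:27, 11:12-13:04.
08:13-09:27 ∩ B → 08:31-08:51, 09:01-09:27.
11:12-13:04 meets no B interval.

08:31-08:51, 09:01-09:27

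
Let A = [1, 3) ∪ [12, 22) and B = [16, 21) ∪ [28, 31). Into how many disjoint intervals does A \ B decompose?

3

A \ B = [1, 3), [12, 16), [21, 22).
That is 3 disjoint pieces.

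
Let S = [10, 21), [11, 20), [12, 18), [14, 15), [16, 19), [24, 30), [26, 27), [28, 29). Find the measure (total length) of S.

17

Merged: [10, 21), [24, 30).
Lengths: 11 + 6 = 17.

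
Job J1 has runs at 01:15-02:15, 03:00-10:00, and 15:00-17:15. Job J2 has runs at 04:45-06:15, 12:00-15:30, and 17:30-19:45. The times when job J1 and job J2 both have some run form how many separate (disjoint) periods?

2

A ∩ B = 04:45–06:15, 15:00–15:30.
That is 2 disjoint pieces.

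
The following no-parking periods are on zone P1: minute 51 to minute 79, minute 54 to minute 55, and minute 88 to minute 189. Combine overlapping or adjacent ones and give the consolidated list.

minute 54 to minute 55 overlaps/touches minute 51 to minute 79 → extend to minute 51 to minute 79.
minute 88 to minute 189 is disjoint → start new block.

minute 51 to minute 79, minute 88 to minute 189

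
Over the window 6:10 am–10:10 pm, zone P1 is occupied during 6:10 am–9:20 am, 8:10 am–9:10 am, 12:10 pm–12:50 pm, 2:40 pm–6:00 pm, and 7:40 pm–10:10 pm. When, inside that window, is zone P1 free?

The merged coverage is 6:10 am–9:20 am, 12:10 pm–12:50 pm, 2:40 pm–6:00 pm, 7:40 pm–10:10 pm.
Complement within 6:10 am–10:10 pm: 9:20 am–12:10 pm, 12:50 pm–2:40 pm, 6:00 pm–7:40 pm.

9:20 am–12:10 pm, 12:50 pm–2:40 pm, 6:00 pm–7:40 pm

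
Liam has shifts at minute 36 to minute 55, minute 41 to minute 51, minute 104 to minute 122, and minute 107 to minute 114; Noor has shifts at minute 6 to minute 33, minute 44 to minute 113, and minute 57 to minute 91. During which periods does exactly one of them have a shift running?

minute 6 to minute 33, minute 36 to minute 44, minute 55 to minute 104, minute 113 to minute 122

Merge the first list: minute 36 to minute 55, minute 104 to minute 122.
Merge the second list: minute 6 to minute 33, minute 44 to minute 113.
Only in the first: minute 36 to minute 44, minute 113 to minute 122.
Only in the second: minute 6 to minute 33, minute 55 to minute 104.
Together these are the periods covered by exactly one.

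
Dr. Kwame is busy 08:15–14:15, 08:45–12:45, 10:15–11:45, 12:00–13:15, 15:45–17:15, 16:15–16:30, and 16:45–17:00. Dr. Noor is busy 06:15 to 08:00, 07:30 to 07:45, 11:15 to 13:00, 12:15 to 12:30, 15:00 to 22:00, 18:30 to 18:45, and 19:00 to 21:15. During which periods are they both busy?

Merge the first list: 08:15-14:15, 15:45-17:15.
Merge the second list: 06:15-08:00, 11:15-13:00, 15:00-22:00.
08:15-14:15 meets the second set on 11:15-13:00.
15:45-17:15 meets the second set on 15:45-17:15.

11:15-13:00, 15:45-17:15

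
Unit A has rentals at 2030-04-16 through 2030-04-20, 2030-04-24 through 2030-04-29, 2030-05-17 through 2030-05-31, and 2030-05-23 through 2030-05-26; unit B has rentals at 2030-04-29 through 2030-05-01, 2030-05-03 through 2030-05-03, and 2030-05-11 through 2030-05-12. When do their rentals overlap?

2030-04-29 through 2030-04-29

Merge the first list: 2030-04-16 through 2030-04-20, 2030-04-24 through 2030-04-29, 2030-05-17 through 2030-05-31.
2030-04-16 through 2030-04-20 falls entirely outside B.
2030-04-24 through 2030-04-29 overlaps B on 2030-04-29 through 2030-04-29.
2030-05-17 through 2030-05-31 falls entirely outside B.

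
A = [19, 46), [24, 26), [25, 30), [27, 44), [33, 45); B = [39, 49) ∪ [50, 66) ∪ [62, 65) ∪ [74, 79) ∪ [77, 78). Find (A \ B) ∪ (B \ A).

[19, 39) ∪ [46, 49) ∪ [50, 66) ∪ [74, 79)

Merge the first list: [19, 46).
Merge the second list: [39, 49), [50, 66), [74, 79).
Only in the first: [19, 39).
Only in the second: [46, 49), [50, 66), [74, 79).
Together these are the periods covered by exactly one.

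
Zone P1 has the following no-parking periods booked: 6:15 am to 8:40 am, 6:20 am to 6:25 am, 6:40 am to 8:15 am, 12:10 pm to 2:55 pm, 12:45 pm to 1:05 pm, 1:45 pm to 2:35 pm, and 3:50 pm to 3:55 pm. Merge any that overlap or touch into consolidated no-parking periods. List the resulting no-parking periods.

6:15 am-8:40 am, 12:10 pm-2:55 pm, 3:50 pm-3:55 pm

6:20 am-6:25 am overlaps/touches 6:15 am-8:40 am → extend to 6:15 am-8:40 am.
6:40 am-8:15 am overlaps/touches 6:15 am-8:40 am → extend to 6:15 am-8:40 am.
12:10 pm-2:55 pm is disjoint → start new block.
12:45 pm-1:05 pm overlaps/touches 12:10 pm-2:55 pm → extend to 12:10 pm-2:55 pm.
1:45 pm-2:35 pm overlaps/touches 12:10 pm-2:55 pm → extend to 12:10 pm-2:55 pm.
3:50 pm-3:55 pm is disjoint → start new block.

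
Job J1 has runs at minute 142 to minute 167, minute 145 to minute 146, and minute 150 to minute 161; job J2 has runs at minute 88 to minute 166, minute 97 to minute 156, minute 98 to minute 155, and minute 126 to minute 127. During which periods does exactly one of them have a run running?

minute 88 to minute 142, minute 166 to minute 167

First set merges to minute 142 to minute 167.
Second set merges to minute 88 to minute 166.
A but not B: minute 166 to minute 167.
B but not A: minute 88 to minute 142.
Combining gives A △ B.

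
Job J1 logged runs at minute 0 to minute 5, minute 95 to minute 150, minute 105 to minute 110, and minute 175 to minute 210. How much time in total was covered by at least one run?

Merged: minute 0 to minute 5, minute 95 to minute 150, minute 175 to minute 210.
Lengths: 5 minutes + 55 minutes + 35 minutes = 95 minutes.

95 minutes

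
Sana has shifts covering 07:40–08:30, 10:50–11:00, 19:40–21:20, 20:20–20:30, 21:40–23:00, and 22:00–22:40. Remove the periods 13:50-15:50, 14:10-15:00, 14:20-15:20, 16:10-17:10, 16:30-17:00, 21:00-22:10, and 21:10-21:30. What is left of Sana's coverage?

07:40–08:30, 10:50–11:00, 19:40–21:00, 22:10–23:00

First set merges to 07:40–08:30, 10:50–11:00, 19:40–21:20, 21:40–23:00.
Second set merges to 13:50–15:50, 16:10–17:10, 21:00–22:10.
07:40–08:30: no B overlap → unchanged.
10:50–11:00: no B overlap → unchanged.
19:40–21:20 minus B → 19:40–21:00.
21:40–23:00 minus B → 22:10–23:00.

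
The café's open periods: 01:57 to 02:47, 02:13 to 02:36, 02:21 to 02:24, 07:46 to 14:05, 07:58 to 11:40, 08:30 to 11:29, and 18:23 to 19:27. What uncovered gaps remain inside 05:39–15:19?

Covered (merged): 01:57–02:47, 07:46–14:05, 18:23–19:27.
Uncovered inside 05:39–15:19: 05:39–07:46, 14:05–15:19.

05:39–07:46, 14:05–15:19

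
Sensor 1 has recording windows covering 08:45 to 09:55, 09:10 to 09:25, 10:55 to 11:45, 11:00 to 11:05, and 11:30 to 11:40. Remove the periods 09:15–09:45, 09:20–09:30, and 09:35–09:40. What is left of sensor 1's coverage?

08:45–09:15, 09:45–09:55, 10:55–11:45

First set merges to 08:45–09:55, 10:55–11:45.
Second set merges to 09:15–09:45.
08:45–09:55 \ B = 08:45–09:15, 09:45–09:55.
10:55–11:45: nothing removed.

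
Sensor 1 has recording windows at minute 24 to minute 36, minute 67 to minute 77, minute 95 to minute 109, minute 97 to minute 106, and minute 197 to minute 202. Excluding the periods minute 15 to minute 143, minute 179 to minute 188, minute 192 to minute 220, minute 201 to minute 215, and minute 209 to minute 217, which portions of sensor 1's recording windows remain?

First set merges to minute 24 to minute 36, minute 67 to minute 77, minute 95 to minute 109, minute 197 to minute 202.
Second set merges to minute 15 to minute 143, minute 179 to minute 188, minute 192 to minute 220.
minute 24 to minute 36: fully covered by B → removed.
minute 67 to minute 77: fully covered by B → removed.
minute 95 to minute 109: fully covered by B → removed.
minute 197 to minute 202: fully covered by B → removed.

none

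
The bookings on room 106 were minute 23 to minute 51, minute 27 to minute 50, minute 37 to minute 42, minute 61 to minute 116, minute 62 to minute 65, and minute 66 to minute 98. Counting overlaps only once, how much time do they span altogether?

Merged: minute 23 to minute 51, minute 61 to minute 116.
Lengths: 28 minutes + 55 minutes = 83 minutes.

83 minutes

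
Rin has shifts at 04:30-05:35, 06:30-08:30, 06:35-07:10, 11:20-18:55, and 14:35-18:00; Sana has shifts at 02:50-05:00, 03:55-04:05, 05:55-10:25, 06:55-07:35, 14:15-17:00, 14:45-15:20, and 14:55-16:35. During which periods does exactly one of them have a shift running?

First set merges to 04:30–05:35, 06:30–08:30, 11:20–18:55.
Second set merges to 02:50–05:00, 05:55–10:25, 14:15–17:00.
A \ B = 05:00–05:35, 11:20–14:15, 17:00–18:55.
B \ A = 02:50–04:30, 05:55–06:30, 08:30–10:25.
Union of the two gives the symmetric difference.

02:50–04:30, 05:00–05:35, 05:55–06:30, 08:30–10:25, 11:20–14:15, 17:00–18:55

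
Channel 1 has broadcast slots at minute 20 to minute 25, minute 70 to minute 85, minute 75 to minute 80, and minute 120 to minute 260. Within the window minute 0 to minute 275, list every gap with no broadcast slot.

Covered (merged): minute 20 to minute 25, minute 70 to minute 85, minute 120 to minute 260.
Uncovered inside minute 0 to minute 275: minute 0 to minute 20, minute 25 to minute 70, minute 85 to minute 120, minute 260 to minute 275.

minute 0 to minute 20, minute 25 to minute 70, minute 85 to minute 120, minute 260 to minute 275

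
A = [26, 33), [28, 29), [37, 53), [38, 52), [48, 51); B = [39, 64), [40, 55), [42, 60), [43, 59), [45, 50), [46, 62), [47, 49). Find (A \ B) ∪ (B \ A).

Merge the first list: [26, 33), [37, 53).
Merge the second list: [39, 64).
A \ B = [26, 33), [37, 39).
B \ A = [53, 64).
Union of the two gives the symmetric difference.

[26, 33) ∪ [37, 39) ∪ [53, 64)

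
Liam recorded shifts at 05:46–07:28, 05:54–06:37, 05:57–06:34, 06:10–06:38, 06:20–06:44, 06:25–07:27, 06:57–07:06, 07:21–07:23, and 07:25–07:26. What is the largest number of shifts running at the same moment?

Sweep endpoints in order; track running count of active intervals.
Peak of 6 reached at 06:25.

6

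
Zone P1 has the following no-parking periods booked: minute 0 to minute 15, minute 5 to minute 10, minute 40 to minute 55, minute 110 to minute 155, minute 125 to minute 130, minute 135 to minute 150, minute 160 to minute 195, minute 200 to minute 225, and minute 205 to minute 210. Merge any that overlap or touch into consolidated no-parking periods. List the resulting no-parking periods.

minute 0 to minute 15, minute 40 to minute 55, minute 110 to minute 155, minute 160 to minute 195, minute 200 to minute 225

minute 5 to minute 10 overlaps/touches minute 0 to minute 15 → extend to minute 0 to minute 15.
minute 40 to minute 55 is disjoint → start new block.
minute 110 to minute 155 is disjoint → start new block.
minute 125 to minute 130 overlaps/touches minute 110 to minute 155 → extend to minute 110 to minute 155.
minute 135 to minute 150 overlaps/touches minute 110 to minute 155 → extend to minute 110 to minute 155.
minute 160 to minute 195 is disjoint → start new block.
minute 200 to minute 225 is disjoint → start new block.
minute 205 to minute 210 overlaps/touches minute 200 to minute 225 → extend to minute 200 to minute 225.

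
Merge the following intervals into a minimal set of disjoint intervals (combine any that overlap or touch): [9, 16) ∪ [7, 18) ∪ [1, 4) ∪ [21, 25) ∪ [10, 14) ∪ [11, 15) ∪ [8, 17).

Sort by start: [1, 4), [7, 18), [8, 17), [9, 16), [10, 14), [11, 15), [21, 25).
[7, 18) is disjoint → start new block.
[8, 17) overlaps/touches [7, 18) → extend to [7, 18).
[9, 16) overlaps/touches [7, 18) → extend to [7, 18).
[10, 14) overlaps/touches [7, 18) → extend to [7, 18).
[11, 15) overlaps/touches [7, 18) → extend to [7, 18).
[21, 25) is disjoint → start new block.

[1, 4) ∪ [7, 18) ∪ [21, 25)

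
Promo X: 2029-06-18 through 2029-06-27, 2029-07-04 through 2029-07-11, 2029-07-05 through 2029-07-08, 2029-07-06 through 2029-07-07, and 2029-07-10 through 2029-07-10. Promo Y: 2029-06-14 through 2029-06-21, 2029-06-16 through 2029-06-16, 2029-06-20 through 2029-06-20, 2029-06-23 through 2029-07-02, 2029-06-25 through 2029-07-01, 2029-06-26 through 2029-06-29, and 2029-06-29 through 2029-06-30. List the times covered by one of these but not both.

First set merges to 2029-06-18 through 2029-06-27, 2029-07-04 through 2029-07-11.
Second set merges to 2029-06-14 through 2029-06-21, 2029-06-23 through 2029-07-02.
A but not B: 2029-06-22 through 2029-06-22, 2029-07-04 through 2029-07-11.
B but not A: 2029-06-14 through 2029-06-17, 2029-06-28 through 2029-07-02.
Combining gives A △ B.

2029-06-14 through 2029-06-17, 2029-06-22 through 2029-06-22, 2029-06-28 through 2029-07-02, 2029-07-04 through 2029-07-11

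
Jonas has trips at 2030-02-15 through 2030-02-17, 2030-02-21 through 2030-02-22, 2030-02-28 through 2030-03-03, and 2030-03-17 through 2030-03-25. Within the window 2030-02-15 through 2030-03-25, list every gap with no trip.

2030-02-18 through 2030-02-20, 2030-02-23 through 2030-02-27, 2030-03-04 through 2030-03-16

The merged coverage is 2030-02-15 through 2030-02-17, 2030-02-21 through 2030-02-22, 2030-02-28 through 2030-03-03, 2030-03-17 through 2030-03-25.
Uncovered inside 2030-02-15 through 2030-03-25: 2030-02-18 through 2030-02-20, 2030-02-23 through 2030-02-27, 2030-03-04 through 2030-03-16.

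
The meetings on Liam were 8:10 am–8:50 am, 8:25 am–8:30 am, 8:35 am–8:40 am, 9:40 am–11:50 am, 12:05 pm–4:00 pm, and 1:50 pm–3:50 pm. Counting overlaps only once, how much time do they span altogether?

6 h 45 min

Merged: 8:10 am–8:50 am, 9:40 am–11:50 am, 12:05 pm–4:00 pm.
Lengths: 40 min + 2 h 10 min + 3 h 55 min = 6 h 45 min.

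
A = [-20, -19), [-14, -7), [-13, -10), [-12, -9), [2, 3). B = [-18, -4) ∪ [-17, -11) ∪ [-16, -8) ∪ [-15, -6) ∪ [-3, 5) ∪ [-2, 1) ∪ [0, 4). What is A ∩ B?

A, merged: [-20, -19), [-14, -7), [2, 3).
B, merged: [-18, -4), [-3, 5).
[-20, -19): no overlap with the second set.
[-14, -7) meets the second set on [-14, -7).
[2, 3) meets the second set on [2, 3).

[-14, -7) ∪ [2, 3)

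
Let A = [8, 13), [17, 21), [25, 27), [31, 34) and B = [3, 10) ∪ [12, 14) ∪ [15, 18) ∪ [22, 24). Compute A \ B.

[8, 13) \ B = [10, 12).
[17, 21) \ B = [18, 21).
[25, 27): nothing removed.
[31, 34): nothing removed.

[10, 12) ∪ [18, 21) ∪ [25, 27) ∪ [31, 34)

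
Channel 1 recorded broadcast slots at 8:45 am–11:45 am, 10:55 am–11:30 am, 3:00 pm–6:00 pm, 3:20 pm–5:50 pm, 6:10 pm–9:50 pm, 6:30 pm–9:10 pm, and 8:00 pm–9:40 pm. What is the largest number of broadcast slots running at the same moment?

At 8:00 pm, 3 of the intervals are simultaneously active.
No point has more.

3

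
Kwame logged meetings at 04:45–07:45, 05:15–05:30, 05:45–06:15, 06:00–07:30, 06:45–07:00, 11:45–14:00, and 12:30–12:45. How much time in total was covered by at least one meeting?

Merged: 04:45–07:45, 11:45–14:00.
Lengths: 3 h + 2 h 15 min = 5 h 15 min.

5 h 15 min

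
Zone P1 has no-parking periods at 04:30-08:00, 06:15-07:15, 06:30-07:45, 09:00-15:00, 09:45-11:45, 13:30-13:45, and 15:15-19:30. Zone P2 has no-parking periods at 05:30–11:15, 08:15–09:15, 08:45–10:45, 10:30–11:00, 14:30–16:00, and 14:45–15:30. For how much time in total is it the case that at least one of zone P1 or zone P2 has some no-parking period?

Merge the first list: 04:30–08:00, 09:00–15:00, 15:15–19:30.
Merge the second list: 05:30–11:15, 14:30–16:00.
A ∪ B = 04:30–19:30.
Total: 15 h.

15 h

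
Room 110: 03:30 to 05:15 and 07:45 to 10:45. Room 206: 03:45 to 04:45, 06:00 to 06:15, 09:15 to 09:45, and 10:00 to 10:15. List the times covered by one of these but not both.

A \ B = 03:30–03:45, 04:45–05:15, 07:45–09:15, 09:45–10:00, 10:15–10:45.
B \ A = 06:00–06:15.
Union of the two gives the symmetric difference.

03:30–03:45, 04:45–05:15, 06:00–06:15, 07:45–09:15, 09:45–10:00, 10:15–10:45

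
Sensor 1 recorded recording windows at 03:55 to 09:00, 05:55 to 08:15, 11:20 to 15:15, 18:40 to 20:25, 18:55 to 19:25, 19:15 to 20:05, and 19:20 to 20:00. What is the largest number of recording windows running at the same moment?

4

Sweep endpoints in order; track running count of active intervals.
Peak of 4 reached at 19:20.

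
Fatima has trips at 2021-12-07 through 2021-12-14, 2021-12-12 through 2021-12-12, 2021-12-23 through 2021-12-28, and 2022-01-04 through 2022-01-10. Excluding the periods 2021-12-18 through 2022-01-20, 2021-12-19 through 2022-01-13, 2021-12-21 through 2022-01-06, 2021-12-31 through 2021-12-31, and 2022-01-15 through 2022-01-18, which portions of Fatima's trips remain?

2021-12-07 through 2021-12-14

Merge the first list: 2021-12-07 through 2021-12-14, 2021-12-23 through 2021-12-28, 2022-01-04 through 2022-01-10.
Merge the second list: 2021-12-18 through 2022-01-20.
2021-12-07 through 2021-12-14: nothing removed.
2021-12-23 through 2021-12-28: entirely removed.
2022-01-04 through 2022-01-10: entirely removed.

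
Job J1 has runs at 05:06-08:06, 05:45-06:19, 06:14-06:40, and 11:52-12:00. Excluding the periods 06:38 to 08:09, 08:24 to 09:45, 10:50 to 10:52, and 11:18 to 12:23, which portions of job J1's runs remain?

Merge the first list: 05:06–08:06, 11:52–12:00.
05:06–08:06 with B removed leaves 05:06–06:38.
11:52–12:00 lies entirely inside B → drops out.

05:06–06:38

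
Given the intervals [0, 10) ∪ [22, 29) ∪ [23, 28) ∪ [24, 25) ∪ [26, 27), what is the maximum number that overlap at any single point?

Sweep endpoints in order; track running count of active intervals.
Peak of 3 reached at 24.

3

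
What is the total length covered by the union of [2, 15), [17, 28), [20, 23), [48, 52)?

Merged: [2, 15), [17, 28), [48, 52).
Lengths: 13 + 11 + 4 = 28.

28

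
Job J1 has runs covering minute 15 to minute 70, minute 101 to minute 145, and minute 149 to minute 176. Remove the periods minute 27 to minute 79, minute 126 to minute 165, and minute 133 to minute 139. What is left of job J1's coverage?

minute 15 to minute 27, minute 101 to minute 126, minute 165 to minute 176

Merge the second list: minute 27 to minute 79, minute 126 to minute 165.
minute 15 to minute 70 minus B → minute 15 to minute 27.
minute 101 to minute 145 minus B → minute 101 to minute 126.
minute 149 to minute 176 minus B → minute 165 to minute 176.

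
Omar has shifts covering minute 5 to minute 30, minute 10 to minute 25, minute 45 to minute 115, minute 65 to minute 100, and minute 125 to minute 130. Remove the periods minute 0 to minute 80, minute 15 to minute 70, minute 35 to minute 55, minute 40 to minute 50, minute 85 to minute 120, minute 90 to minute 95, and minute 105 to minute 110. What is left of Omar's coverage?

First set merges to minute 5 to minute 30, minute 45 to minute 115, minute 125 to minute 130.
Second set merges to minute 0 to minute 80, minute 85 to minute 120.
minute 5 to minute 30: fully covered by B → removed.
minute 45 to minute 115 minus B → minute 80 to minute 85.
minute 125 to minute 130: no B overlap → unchanged.

minute 80 to minute 85, minute 125 to minute 130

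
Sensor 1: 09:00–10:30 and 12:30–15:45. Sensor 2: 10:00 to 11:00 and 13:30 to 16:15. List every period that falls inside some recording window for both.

09:00-10:30 overlaps B on 10:00-10:30.
12:30-15:45 overlaps B on 13:30-15:45.

10:00-10:30, 13:30-15:45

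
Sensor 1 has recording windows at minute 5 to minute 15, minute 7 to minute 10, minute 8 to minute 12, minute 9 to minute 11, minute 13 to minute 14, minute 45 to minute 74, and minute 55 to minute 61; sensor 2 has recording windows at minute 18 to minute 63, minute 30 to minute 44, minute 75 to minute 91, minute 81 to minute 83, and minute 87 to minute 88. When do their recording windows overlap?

minute 45 to minute 63

A, merged: minute 5 to minute 15, minute 45 to minute 74.
B, merged: minute 18 to minute 63, minute 75 to minute 91.
minute 5 to minute 15: no overlap with the second set.
minute 45 to minute 74 meets the second set on minute 45 to minute 63.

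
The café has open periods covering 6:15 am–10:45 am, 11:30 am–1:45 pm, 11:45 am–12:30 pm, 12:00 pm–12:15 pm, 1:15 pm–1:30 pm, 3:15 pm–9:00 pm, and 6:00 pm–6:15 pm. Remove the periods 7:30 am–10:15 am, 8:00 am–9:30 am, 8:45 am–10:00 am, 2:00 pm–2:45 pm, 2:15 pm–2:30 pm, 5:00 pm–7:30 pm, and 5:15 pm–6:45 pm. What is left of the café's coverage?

Merge the first list: 6:15 am-10:45 am, 11:30 am-1:45 pm, 3:15 pm-9:00 pm.
Merge the second list: 7:30 am-10:15 am, 2:00 pm-2:45 pm, 5:00 pm-7:30 pm.
6:15 am-10:45 am \ B = 6:15 am-7:30 am, 10:15 am-10:45 am.
11:30 am-1:45 pm: nothing removed.
3:15 pm-9:00 pm \ B = 3:15 pm-5:00 pm, 7:30 pm-9:00 pm.

6:15 am-7:30 am, 10:15 am-10:45 am, 11:30 am-1:45 pm, 3:15 pm-5:00 pm, 7:30 pm-9:00 pm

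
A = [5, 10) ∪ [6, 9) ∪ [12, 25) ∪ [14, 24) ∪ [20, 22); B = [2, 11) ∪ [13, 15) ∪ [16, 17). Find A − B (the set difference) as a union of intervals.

A, merged: [5, 10), [12, 25).
[5, 10) lies entirely inside B → drops out.
[12, 25) with B removed leaves [12, 13), [15, 16), [17, 25).

[12, 13) ∪ [15, 16) ∪ [17, 25)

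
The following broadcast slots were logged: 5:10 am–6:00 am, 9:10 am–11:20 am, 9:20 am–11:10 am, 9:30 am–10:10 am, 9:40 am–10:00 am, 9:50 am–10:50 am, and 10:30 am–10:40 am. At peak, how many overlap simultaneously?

At 9:50 am, 5 of the intervals are simultaneously active.
No point has more.

5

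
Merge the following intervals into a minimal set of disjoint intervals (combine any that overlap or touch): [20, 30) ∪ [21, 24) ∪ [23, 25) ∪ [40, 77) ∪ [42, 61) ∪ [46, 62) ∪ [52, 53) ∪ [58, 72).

[21, 24) overlaps/touches [20, 30) → extend to [20, 30).
[23, 25) overlaps/touches [20, 30) → extend to [20, 30).
[40, 77) is disjoint → start new block.
[42, 61) overlaps/touches [40, 77) → extend to [40, 77).
[46, 62) overlaps/touches [40, 77) → extend to [40, 77).
[52, 53) overlaps/touches [40, 77) → extend to [40, 77).
[58, 72) overlaps/touches [40, 77) → extend to [40, 77).

[20, 30) ∪ [40, 77)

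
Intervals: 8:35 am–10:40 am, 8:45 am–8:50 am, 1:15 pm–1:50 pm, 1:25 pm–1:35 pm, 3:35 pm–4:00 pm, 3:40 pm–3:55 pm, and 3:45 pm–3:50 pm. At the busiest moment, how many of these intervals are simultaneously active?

3

At 3:45 pm, 3 of the intervals are simultaneously active.
No point has more.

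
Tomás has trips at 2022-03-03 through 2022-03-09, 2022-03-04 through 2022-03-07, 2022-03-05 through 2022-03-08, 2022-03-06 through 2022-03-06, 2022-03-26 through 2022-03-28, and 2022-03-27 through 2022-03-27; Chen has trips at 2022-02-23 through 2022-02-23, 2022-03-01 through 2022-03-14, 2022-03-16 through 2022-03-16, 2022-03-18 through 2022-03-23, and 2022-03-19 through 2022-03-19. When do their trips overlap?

First set merges to 2022-03-03 through 2022-03-09, 2022-03-26 through 2022-03-28.
Second set merges to 2022-02-23 through 2022-02-23, 2022-03-01 through 2022-03-14, 2022-03-16 through 2022-03-16, 2022-03-18 through 2022-03-23.
2022-03-03 through 2022-03-09 overlaps B on 2022-03-03 through 2022-03-09.
2022-03-26 through 2022-03-28 falls entirely outside B.

2022-03-03 through 2022-03-09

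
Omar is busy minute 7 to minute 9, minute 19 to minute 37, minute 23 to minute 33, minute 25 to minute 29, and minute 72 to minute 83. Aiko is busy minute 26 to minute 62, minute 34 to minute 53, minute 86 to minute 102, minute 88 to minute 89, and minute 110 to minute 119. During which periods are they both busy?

A, merged: minute 7 to minute 9, minute 19 to minute 37, minute 72 to minute 83.
B, merged: minute 26 to minute 62, minute 86 to minute 102, minute 110 to minute 119.
minute 7 to minute 9 meets no B interval.
minute 19 to minute 37 ∩ B → minute 26 to minute 37.
minute 72 to minute 83 meets no B interval.

minute 26 to minute 37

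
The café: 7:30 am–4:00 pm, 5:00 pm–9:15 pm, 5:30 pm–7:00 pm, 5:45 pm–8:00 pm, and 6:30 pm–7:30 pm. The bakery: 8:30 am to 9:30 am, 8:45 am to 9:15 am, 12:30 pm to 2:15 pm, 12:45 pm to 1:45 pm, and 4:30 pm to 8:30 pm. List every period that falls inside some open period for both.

First set merges to 7:30 am-4:00 pm, 5:00 pm-9:15 pm.
Second set merges to 8:30 am-9:30 am, 12:30 pm-2:15 pm, 4:30 pm-8:30 pm.
7:30 am-4:00 pm ∩ B → 8:30 am-9:30 am, 12:30 pm-2:15 pm.
5:00 pm-9:15 pm ∩ B → 5:00 pm-8:30 pm.

8:30 am-9:30 am, 12:30 pm-2:15 pm, 5:00 pm-8:30 pm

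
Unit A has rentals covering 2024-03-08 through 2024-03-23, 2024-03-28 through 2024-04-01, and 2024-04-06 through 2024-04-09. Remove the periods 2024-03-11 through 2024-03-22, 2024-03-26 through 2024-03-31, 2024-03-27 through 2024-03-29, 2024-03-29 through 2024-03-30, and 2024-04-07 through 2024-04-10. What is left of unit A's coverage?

2024-03-08 through 2024-03-10, 2024-03-23 through 2024-03-23, 2024-04-01 through 2024-04-01, 2024-04-06 through 2024-04-06

Merge the second list: 2024-03-11 through 2024-03-22, 2024-03-26 through 2024-03-31, 2024-04-07 through 2024-04-10.
2024-03-08 through 2024-03-23 with B removed leaves 2024-03-08 through 2024-03-10, 2024-03-23 through 2024-03-23.
2024-03-28 through 2024-04-01 with B removed leaves 2024-04-01 through 2024-04-01.
2024-04-06 through 2024-04-09 with B removed leaves 2024-04-06 through 2024-04-06.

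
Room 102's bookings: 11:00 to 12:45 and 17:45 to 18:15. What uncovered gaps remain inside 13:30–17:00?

13:30–17:00

The merged coverage is 11:00–12:45, 17:45–18:15.
Uncovered inside 13:30–17:00: 13:30–17:00.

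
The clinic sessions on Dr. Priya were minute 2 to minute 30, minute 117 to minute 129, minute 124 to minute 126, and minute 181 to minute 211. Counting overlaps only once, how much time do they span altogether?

70 minutes

Merged: minute 2 to minute 30, minute 117 to minute 129, minute 181 to minute 211.
Lengths: 28 minutes + 12 minutes + 30 minutes = 70 minutes.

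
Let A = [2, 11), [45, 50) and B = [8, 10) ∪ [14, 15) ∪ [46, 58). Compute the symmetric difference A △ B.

[2, 8) ∪ [10, 11) ∪ [14, 15) ∪ [45, 46) ∪ [50, 58)

Only in the first: [2, 8), [10, 11), [45, 46).
Only in the second: [14, 15), [50, 58).
Together these are the periods covered by exactly one.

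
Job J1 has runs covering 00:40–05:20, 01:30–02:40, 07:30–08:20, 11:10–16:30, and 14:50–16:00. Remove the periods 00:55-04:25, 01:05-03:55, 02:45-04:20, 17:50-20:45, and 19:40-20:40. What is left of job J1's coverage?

A, merged: 00:40-05:20, 07:30-08:20, 11:10-16:30.
B, merged: 00:55-04:25, 17:50-20:45.
00:40-05:20 minus B → 00:40-00:55, 04:25-05:20.
07:30-08:20: no B overlap → unchanged.
11:10-16:30: no B overlap → unchanged.

00:40-00:55, 04:25-05:20, 07:30-08:20, 11:10-16:30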